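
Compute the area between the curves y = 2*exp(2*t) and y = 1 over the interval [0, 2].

-3 + exp(4)

On [0, 2], (2*exp(2*t)) - (1) = 2*exp(2*t) - 1 is ≥ 0 throughout, so the area is a single integral of |2*exp(2*t) - 1|.
∫[0,2] (2*exp(2*t) - 1) dt = -3 + exp(4).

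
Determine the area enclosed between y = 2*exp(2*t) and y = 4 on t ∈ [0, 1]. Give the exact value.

-7 + 4*log(2) + exp(2)

The difference (2*exp(2*t)) - (4) = 2*exp(2*t) - 4 changes sign at t = log(2)/2 inside [0, 1], so split the integral there.
∫[0,log(2)/2] (2*exp(2*t) - 4) dt = 1 - log(4); the area of that piece is -1 + log(4).
∫[log(2)/2,1] (2*exp(2*t) - 4) dt = -6 + 2*log(2) + exp(2).
Total area = (-1 + log(4)) + (-6 + 2*log(2) + exp(2)) = -7 + 4*log(2) + exp(2).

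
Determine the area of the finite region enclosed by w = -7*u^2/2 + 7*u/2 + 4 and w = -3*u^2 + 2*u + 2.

Set the curves equal: -7*u^2/2 + 7*u/2 + 4 = -3*u^2 + 2*u + 2, so -u^2/2 + 3*u/2 + 2 = 0, which factors as -(u - 4)*(u + 1)/2 = 0. The curves meet at u = -1, 4.
On [-1, 4], w = -7*u^2/2 + 7*u/2 + 4 is on top; that piece has area ∫[-1,4] (-u^2/2 + 3*u/2 + 2) du = 125/12.

125/12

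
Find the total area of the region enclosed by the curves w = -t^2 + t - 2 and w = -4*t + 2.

Set the curves equal: -t^2 + t - 2 = -4*t + 2, so -t^2 + 5*t - 4 = 0, which factors as -(t - 4)*(t - 1) = 0. The curves meet at t = 1, 4.
On [1, 4], w = -t^2 + t - 2 is on top; that piece has area ∫[1,4] (-t^2 + 5*t - 4) dt = 9/2.

9/2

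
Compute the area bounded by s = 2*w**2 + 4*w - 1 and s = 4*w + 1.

Both boundary curves give s as a function of w, so integrate with respect to w. Setting them equal: 2*w**2 - 2 = 0, i.e. 2*(w - 1)*(w + 1) = 0, so they meet at w = -1, 1.
For w in [-1, 1], s = 2*w**2 + 4*w - 1 is on the left; area = ∫[-1,1] (-(2*w**2 - 2)) dw = 8/3.

8/3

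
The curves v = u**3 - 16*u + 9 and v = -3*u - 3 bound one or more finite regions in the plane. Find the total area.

Set the curves equal: u**3 - 16*u + 9 = -3*u - 3, so u**3 - 13*u + 12 = 0, which factors as (u - 3)*(u - 1)*(u + 4) = 0. The curves meet at u = -4, 1, 3.
On [-4, 1], v = u**3 - 16*u + 9 is on top; that piece has area ∫[-4,1] (u**3 - 13*u + 12) du = 375/4.
On [1, 3], v = -3*u - 3 is on top; that piece has area ∫[1,3] (-(u**3 - 13*u + 12)) du = 8.
Total enclosed area = 375/4 + 8 = 407/4.

407/4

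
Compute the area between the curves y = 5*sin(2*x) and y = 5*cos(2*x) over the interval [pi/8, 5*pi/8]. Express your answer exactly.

On [pi/8, 5*pi/8], (5*sin(2*x)) - (5*cos(2*x)) = 5*sin(2*x) - 5*cos(2*x) is ≥ 0 throughout, so the area is a single integral of |5*sin(2*x) - 5*cos(2*x)|.
∫[pi/8,5*pi/8] (5*sin(2*x) - 5*cos(2*x)) dx = 5*sqrt(2).

5*sqrt(2)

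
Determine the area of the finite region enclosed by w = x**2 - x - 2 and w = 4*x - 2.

Set the curves equal: x**2 - x - 2 = 4*x - 2, so x**2 - 5*x = 0, which factors as x*(x - 5) = 0. The curves meet at x = 0, 5.
On [0, 5], w = 4*x - 2 is on top; that piece has area ∫[0,5] (-(x**2 - 5*x)) dx = 125/6.

125/6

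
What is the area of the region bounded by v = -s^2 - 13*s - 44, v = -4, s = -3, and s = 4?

On [-3, 4], (-s^2 - 13*s - 44) - (-4) = -s^2 - 13*s - 40 is ≤ 0 throughout, so the area is a single integral of |-s^2 - 13*s - 40|.
∫[-3,4] (-s^2 - 13*s - 40) ds = -2135/6; the area of that piece is 2135/6.

2135/6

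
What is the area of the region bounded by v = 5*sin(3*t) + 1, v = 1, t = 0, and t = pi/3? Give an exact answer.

On [0, pi/3], (5*sin(3*t) + 1) - (1) = 5*sin(3*t) is ≥ 0 throughout, so the area is a single integral of |5*sin(3*t)|.
∫[0,pi/3] (5*sin(3*t)) dt = 10/3.

10/3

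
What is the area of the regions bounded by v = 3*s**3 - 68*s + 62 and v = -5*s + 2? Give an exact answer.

Set the curves equal: 3*s**3 - 68*s + 62 = -5*s + 2, so 3*s**3 - 63*s + 60 = 0, which factors as 3*(s - 4)*(s - 1)*(s + 5) = 0. The curves meet at s = -5, 1, 4.
On [-5, 1], v = 3*s**3 - 68*s + 62 is on top; that piece has area ∫[-5,1] (3*s**3 - 63*s + 60) ds = 648.
On [1, 4], v = -5*s + 2 is on top; that piece has area ∫[1,4] (-(3*s**3 - 63*s + 60)) ds = 405/4.
Total enclosed area = 648 + 405/4 = 2997/4.

2997/4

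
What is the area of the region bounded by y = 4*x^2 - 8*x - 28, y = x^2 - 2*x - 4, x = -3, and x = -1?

18

The difference (4*x^2 - 8*x - 28) - (x^2 - 2*x - 4) = 3*x^2 - 6*x - 24 changes sign at x = -2 inside [-3, -1], so split the integral there.
∫[-3,-2] (3*x^2 - 6*x - 24) dx = 10.
∫[-2,-1] (3*x^2 - 6*x - 24) dx = -8; the area of that piece is 8.
Total area = 10 + 8 = 18.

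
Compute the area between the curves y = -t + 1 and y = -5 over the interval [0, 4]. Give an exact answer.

On [0, 4], (-t + 1) - (-5) = -t + 6 is ≥ 0 throughout, so the area is a single integral of |-t + 6|.
∫[0,4] (-t + 6) dt = 16.

16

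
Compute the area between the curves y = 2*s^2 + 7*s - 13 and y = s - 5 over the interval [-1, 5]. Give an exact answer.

The difference (2*s^2 + 7*s - 13) - (s - 5) = 2*s^2 + 6*s - 8 changes sign at s = 1 inside [-1, 5], so split the integral there.
∫[-1,1] (2*s^2 + 6*s - 8) ds = -44/3; the area of that piece is 44/3.
∫[1,5] (2*s^2 + 6*s - 8) ds = 368/3.
Total area = 44/3 + 368/3 = 412/3.

412/3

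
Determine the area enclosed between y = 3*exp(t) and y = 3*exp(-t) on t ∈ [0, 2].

-6 + 3*exp(-2) + 3*exp(2)

On [0, 2], (3*exp(t)) - (3*exp(-t)) = 3*exp(t) - 3*exp(-t) is ≥ 0 throughout, so the area is a single integral of |3*exp(t) - 3*exp(-t)|.
∫[0,2] (3*exp(t) - 3*exp(-t)) dt = -6 + 3*exp(-2) + 3*exp(2).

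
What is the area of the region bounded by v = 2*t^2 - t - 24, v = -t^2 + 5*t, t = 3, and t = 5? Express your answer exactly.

The difference (2*t^2 - t - 24) - (-t^2 + 5*t) = 3*t^2 - 6*t - 24 changes sign at t = 4 inside [3, 5], so split the integral there.
∫[3,4] (3*t^2 - 6*t - 24) dt = -8; the area of that piece is 8.
∫[4,5] (3*t^2 - 6*t - 24) dt = 10.
Total area = 8 + 10 = 18.

18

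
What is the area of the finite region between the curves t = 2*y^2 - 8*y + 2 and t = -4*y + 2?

8/3

Both boundary curves give t as a function of y, so integrate with respect to y. Setting them equal: 2*y^2 - 4*y = 0, i.e. 2*y*(y - 2) = 0, so they meet at y = 0, 2.
For y in [0, 2], t = 2*y^2 - 8*y + 2 is on the left; area = ∫[0,2] (-(2*y^2 - 4*y)) dy = 8/3.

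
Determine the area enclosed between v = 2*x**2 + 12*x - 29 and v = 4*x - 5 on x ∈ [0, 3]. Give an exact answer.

106/3

The difference (2*x**2 + 12*x - 29) - (4*x - 5) = 2*x**2 + 8*x - 24 changes sign at x = 2 inside [0, 3], so split the integral there.
∫[0,2] (2*x**2 + 8*x - 24) dx = -80/3; the area of that piece is 80/3.
∫[2,3] (2*x**2 + 8*x - 24) dx = 26/3.
Total area = 80/3 + 26/3 = 106/3.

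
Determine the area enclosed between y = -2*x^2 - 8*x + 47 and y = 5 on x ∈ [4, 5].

104/3

On [4, 5], (-2*x^2 - 8*x + 47) - (5) = -2*x^2 - 8*x + 42 is ≤ 0 throughout, so the area is a single integral of |-2*x^2 - 8*x + 42|.
∫[4,5] (-2*x^2 - 8*x + 42) dx = -104/3; the area of that piece is 104/3.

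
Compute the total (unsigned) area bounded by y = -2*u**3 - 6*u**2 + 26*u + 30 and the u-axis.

The curve meets the u-axis where -2*u**3 - 6*u**2 + 26*u + 30 = 0, i.e. -2*(u - 3)*(u + 1)*(u + 5) = 0, at u = -5, -1, 3.
On [-5, -1] the curve lies below the axis; ∫[-5,-1] (-2*u**3 - 6*u**2 + 26*u + 30) du = -128, giving area 128.
On [-1, 3] the curve lies above the axis; ∫[-1,3] (-2*u**3 - 6*u**2 + 26*u + 30) du = 128, giving area 128.
Total area = 128 + 128 = 256.

256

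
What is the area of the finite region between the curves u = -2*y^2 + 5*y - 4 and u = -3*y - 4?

64/3

Both boundary curves give u as a function of y, so integrate with respect to y. Setting them equal: -2*y^2 + 8*y = 0, i.e. -2*y*(y - 4) = 0, so they meet at y = 0, 4.
For y in [0, 4], u = -2*y^2 + 5*y - 4 is on the right; area = ∫[0,4] (-2*y^2 + 8*y) dy = 64/3.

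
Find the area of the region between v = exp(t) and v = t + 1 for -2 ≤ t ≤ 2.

On [-2, 2], (exp(t)) - (t + 1) = -t + exp(t) - 1 is ≥ 0 throughout, so the area is a single integral of |-t + exp(t) - 1|.
∫[-2,2] (-t + exp(t) - 1) dt = -4 - exp(-2) + exp(2).

-4 - exp(-2) + exp(2)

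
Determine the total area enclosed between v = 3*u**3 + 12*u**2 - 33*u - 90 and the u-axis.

863/2

The curve meets the u-axis where 3*u**3 + 12*u**2 - 33*u - 90 = 0, i.e. 3*(u - 3)*(u + 2)*(u + 5) = 0, at u = -5, -2, 3.
On [-5, -2] the curve lies above the axis; ∫[-5,-2] (3*u**3 + 12*u**2 - 33*u - 90) du = 351/4, giving area 351/4.
On [-2, 3] the curve lies below the axis; ∫[-2,3] (3*u**3 + 12*u**2 - 33*u - 90) du = -1375/4, giving area 1375/4.
Total area = 351/4 + 1375/4 = 863/2.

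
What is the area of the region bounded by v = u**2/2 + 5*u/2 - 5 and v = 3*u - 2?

Set the curves equal: u**2/2 + 5*u/2 - 5 = 3*u - 2, so u**2/2 - u/2 - 3 = 0, which factors as (u - 3)*(u + 2)/2 = 0. The curves meet at u = -2, 3.
On [-2, 3], v = 3*u - 2 is on top; that piece has area ∫[-2,3] (-(u**2/2 - u/2 - 3)) du = 125/12.

125/12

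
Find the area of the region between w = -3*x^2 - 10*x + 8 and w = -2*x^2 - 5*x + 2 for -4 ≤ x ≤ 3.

The difference (-3*x^2 - 10*x + 8) - (-2*x^2 - 5*x + 2) = -x^2 - 5*x + 6 changes sign at x = 1 inside [-4, 3], so split the integral there.
∫[-4,1] (-x^2 - 5*x + 6) dx = 275/6.
∫[1,3] (-x^2 - 5*x + 6) dx = -50/3; the area of that piece is 50/3.
Total area = 275/6 + 50/3 = 125/2.

125/2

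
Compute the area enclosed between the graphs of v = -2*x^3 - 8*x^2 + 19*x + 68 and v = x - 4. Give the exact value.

1741/6

Set the curves equal: -2*x^3 - 8*x^2 + 19*x + 68 = x - 4, so -2*x^3 - 8*x^2 + 18*x + 72 = 0, which factors as -2*(x - 3)*(x + 3)*(x + 4) = 0. The curves meet at x = -4, -3, 3.
On [-4, -3], v = x - 4 is on top; that piece has area ∫[-4,-3] (-(-2*x^3 - 8*x^2 + 18*x + 72)) dx = 13/6.
On [-3, 3], v = -2*x^3 - 8*x^2 + 19*x + 68 is on top; that piece has area ∫[-3,3] (-2*x^3 - 8*x^2 + 18*x + 72) dx = 288.
Total enclosed area = 13/6 + 288 = 1741/6.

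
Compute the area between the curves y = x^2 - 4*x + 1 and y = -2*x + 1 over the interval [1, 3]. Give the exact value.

The difference (x^2 - 4*x + 1) - (-2*x + 1) = x^2 - 2*x changes sign at x = 2 inside [1, 3], so split the integral there.
∫[1,2] (x^2 - 2*x) dx = -2/3; the area of that piece is 2/3.
∫[2,3] (x^2 - 2*x) dx = 4/3.
Total area = 2/3 + 4/3 = 2.

2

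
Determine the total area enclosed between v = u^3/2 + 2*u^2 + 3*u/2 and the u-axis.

37/24

The curve meets the u-axis where u^3/2 + 2*u^2 + 3*u/2 = 0, i.e. u*(u + 1)*(u + 3)/2 = 0, at u = -3, -1, 0.
On [-3, -1] the curve lies above the axis; ∫[-3,-1] (u^3/2 + 2*u^2 + 3*u/2) du = 4/3, giving area 4/3.
On [-1, 0] the curve lies below the axis; ∫[-1,0] (u^3/2 + 2*u^2 + 3*u/2) du = -5/24, giving area 5/24.
Total area = 4/3 + 5/24 = 37/24.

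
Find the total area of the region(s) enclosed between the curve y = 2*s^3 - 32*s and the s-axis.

256

The curve meets the s-axis where 2*s^3 - 32*s = 0, i.e. 2*s*(s - 4)*(s + 4) = 0, at s = -4, 0, 4.
On [-4, 0] the curve lies above the axis; ∫[-4,0] (2*s^3 - 32*s) ds = 128, giving area 128.
On [0, 4] the curve lies below the axis; ∫[0,4] (2*s^3 - 32*s) ds = -128, giving area 128.
Total area = 128 + 128 = 256.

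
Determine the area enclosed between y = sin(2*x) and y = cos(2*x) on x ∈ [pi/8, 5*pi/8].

On [pi/8, 5*pi/8], (sin(2*x)) - (cos(2*x)) = sin(2*x) - cos(2*x) is ≥ 0 throughout, so the area is a single integral of |sin(2*x) - cos(2*x)|.
∫[pi/8,5*pi/8] (sin(2*x) - cos(2*x)) dx = sqrt(2).

sqrt(2)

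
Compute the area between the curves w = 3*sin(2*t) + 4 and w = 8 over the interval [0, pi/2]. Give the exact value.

-3 + 2*pi

On [0, pi/2], (3*sin(2*t) + 4) - (8) = 3*sin(2*t) - 4 is ≤ 0 throughout, so the area is a single integral of |3*sin(2*t) - 4|.
∫[0,pi/2] (3*sin(2*t) - 4) dt = 3 - 2*pi; the area of that piece is -3 + 2*pi.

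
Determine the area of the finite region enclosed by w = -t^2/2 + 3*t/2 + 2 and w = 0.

125/12

Set the curves equal: -t^2/2 + 3*t/2 + 2 = 0, so -t^2/2 + 3*t/2 + 2 = 0, which factors as -(t - 4)*(t + 1)/2 = 0. The curves meet at t = -1, 4.
On [-1, 4], w = -t^2/2 + 3*t/2 + 2 is on top; that piece has area ∫[-1,4] (-t^2/2 + 3*t/2 + 2) dt = 125/12.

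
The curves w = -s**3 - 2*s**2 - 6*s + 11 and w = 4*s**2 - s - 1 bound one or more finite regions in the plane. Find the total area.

131/4

Set the curves equal: -s**3 - 2*s**2 - 6*s + 11 = 4*s**2 - s - 1, so -s**3 - 6*s**2 - 5*s + 12 = 0, which factors as -(s - 1)*(s + 3)*(s + 4) = 0. The curves meet at s = -4, -3, 1.
On [-4, -3], w = 4*s**2 - s - 1 is on top; that piece has area ∫[-4,-3] (-(-s**3 - 6*s**2 - 5*s + 12)) ds = 3/4.
On [-3, 1], w = -s**3 - 2*s**2 - 6*s + 11 is on top; that piece has area ∫[-3,1] (-s**3 - 6*s**2 - 5*s + 12) ds = 32.
Total enclosed area = 3/4 + 32 = 131/4.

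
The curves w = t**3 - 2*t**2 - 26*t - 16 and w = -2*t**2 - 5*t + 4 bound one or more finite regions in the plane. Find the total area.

Set the curves equal: t**3 - 2*t**2 - 26*t - 16 = -2*t**2 - 5*t + 4, so t**3 - 21*t - 20 = 0, which factors as (t - 5)*(t + 1)*(t + 4) = 0. The curves meet at t = -4, -1, 5.
On [-4, -1], w = t**3 - 2*t**2 - 26*t - 16 is on top; that piece has area ∫[-4,-1] (t**3 - 21*t - 20) dt = 135/4.
On [-1, 5], w = -2*t**2 - 5*t + 4 is on top; that piece has area ∫[-1,5] (-(t**3 - 21*t - 20)) dt = 216.
Total enclosed area = 135/4 + 216 = 999/4.

999/4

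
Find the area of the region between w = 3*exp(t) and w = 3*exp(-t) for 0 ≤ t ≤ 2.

On [0, 2], (3*exp(t)) - (3*exp(-t)) = 3*exp(t) - 3*exp(-t) is ≥ 0 throughout, so the area is a single integral of |3*exp(t) - 3*exp(-t)|.
∫[0,2] (3*exp(t) - 3*exp(-t)) dt = -6 + 3*exp(-2) + 3*exp(2).

-6 + 3*exp(-2) + 3*exp(2)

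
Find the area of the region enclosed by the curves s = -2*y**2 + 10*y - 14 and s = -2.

1/3

Both boundary curves give s as a function of y, so integrate with respect to y. Setting them equal: -2*y**2 + 10*y - 12 = 0, i.e. -2*(y - 3)*(y - 2) = 0, so they meet at y = 2, 3.
For y in [2, 3], s = -2*y**2 + 10*y - 14 is on the right; area = ∫[2,3] (-2*y**2 + 10*y - 12) dy = 1/3.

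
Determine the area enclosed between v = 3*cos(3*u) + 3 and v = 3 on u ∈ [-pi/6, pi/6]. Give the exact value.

2

On [-pi/6, pi/6], (3*cos(3*u) + 3) - (3) = 3*cos(3*u) is ≥ 0 throughout, so the area is a single integral of |3*cos(3*u)|.
∫[-pi/6,pi/6] (3*cos(3*u)) du = 2.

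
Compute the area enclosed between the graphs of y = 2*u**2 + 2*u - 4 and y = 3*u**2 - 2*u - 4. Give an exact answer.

32/3

Set the curves equal: 2*u**2 + 2*u - 4 = 3*u**2 - 2*u - 4, so -u**2 + 4*u = 0, which factors as -u*(u - 4) = 0. The curves meet at u = 0, 4.
On [0, 4], y = 2*u**2 + 2*u - 4 is on top; that piece has area ∫[0,4] (-u**2 + 4*u) du = 32/3.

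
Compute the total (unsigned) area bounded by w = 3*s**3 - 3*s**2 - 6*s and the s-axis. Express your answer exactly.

The curve meets the s-axis where 3*s**3 - 3*s**2 - 6*s = 0, i.e. 3*s*(s - 2)*(s + 1) = 0, at s = -1, 0, 2.
On [-1, 0] the curve lies above the axis; ∫[-1,0] (3*s**3 - 3*s**2 - 6*s) ds = 5/4, giving area 5/4.
On [0, 2] the curve lies below the axis; ∫[0,2] (3*s**3 - 3*s**2 - 6*s) ds = -8, giving area 8.
Total area = 5/4 + 8 = 37/4.

37/4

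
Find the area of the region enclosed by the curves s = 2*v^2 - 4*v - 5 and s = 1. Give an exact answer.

64/3

Both boundary curves give s as a function of v, so integrate with respect to v. Setting them equal: 2*v^2 - 4*v - 6 = 0, i.e. 2*(v - 3)*(v + 1) = 0, so they meet at v = -1, 3.
For v in [-1, 3], s = 2*v^2 - 4*v - 5 is on the left; area = ∫[-1,3] (-(2*v^2 - 4*v - 6)) dv = 64/3.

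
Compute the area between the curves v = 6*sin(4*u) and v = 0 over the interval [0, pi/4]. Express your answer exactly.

3

On [0, pi/4], (6*sin(4*u)) - (0) = 6*sin(4*u) is ≥ 0 throughout, so the area is a single integral of |6*sin(4*u)|.
∫[0,pi/4] (6*sin(4*u)) du = 3.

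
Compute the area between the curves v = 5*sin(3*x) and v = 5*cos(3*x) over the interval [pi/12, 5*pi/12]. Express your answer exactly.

On [pi/12, 5*pi/12], (5*sin(3*x)) - (5*cos(3*x)) = 5*sin(3*x) - 5*cos(3*x) is ≥ 0 throughout, so the area is a single integral of |5*sin(3*x) - 5*cos(3*x)|.
∫[pi/12,5*pi/12] (5*sin(3*x) - 5*cos(3*x)) dx = 10*sqrt(2)/3.

10*sqrt(2)/3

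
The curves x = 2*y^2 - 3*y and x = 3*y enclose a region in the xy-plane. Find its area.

Both boundary curves give x as a function of y, so integrate with respect to y. Setting them equal: 2*y^2 - 6*y = 0, i.e. 2*y*(y - 3) = 0, so they meet at y = 0, 3.
For y in [0, 3], x = 2*y^2 - 3*y is on the left; area = ∫[0,3] (-(2*y^2 - 6*y)) dy = 9.

9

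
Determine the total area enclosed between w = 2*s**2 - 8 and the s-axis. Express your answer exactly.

64/3

The curve meets the s-axis where 2*s**2 - 8 = 0, i.e. 2*(s - 2)*(s + 2) = 0, at s = -2, 2.
On [-2, 2] the curve lies below the axis; ∫[-2,2] (2*s**2 - 8) ds = -64/3, giving area 64/3.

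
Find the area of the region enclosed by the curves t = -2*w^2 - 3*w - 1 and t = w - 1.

Both boundary curves give t as a function of w, so integrate with respect to w. Setting them equal: -2*w^2 - 4*w = 0, i.e. -2*w*(w + 2) = 0, so they meet at w = -2, 0.
For w in [-2, 0], t = -2*w^2 - 3*w - 1 is on the right; area = ∫[-2,0] (-2*w^2 - 4*w) dw = 8/3.

8/3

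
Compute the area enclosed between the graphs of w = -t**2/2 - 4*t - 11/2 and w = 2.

Set the curves equal: -t**2/2 - 4*t - 11/2 = 2, so -t**2/2 - 4*t - 15/2 = 0, which factors as -(t + 3)*(t + 5)/2 = 0. The curves meet at t = -5, -3.
On [-5, -3], w = -t**2/2 - 4*t - 11/2 is on top; that piece has area ∫[-5,-3] (-t**2/2 - 4*t - 15/2) dt = 2/3.

2/3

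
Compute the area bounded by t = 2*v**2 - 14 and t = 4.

Both boundary curves give t as a function of v, so integrate with respect to v. Setting them equal: 2*v**2 - 18 = 0, i.e. 2*(v - 3)*(v + 3) = 0, so they meet at v = -3, 3.
For v in [-3, 3], t = 2*v**2 - 14 is on the left; area = ∫[-3,3] (-(2*v**2 - 18)) dv = 72.

72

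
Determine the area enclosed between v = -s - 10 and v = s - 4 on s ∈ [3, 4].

On [3, 4], (-s - 10) - (s - 4) = -2*s - 6 is ≤ 0 throughout, so the area is a single integral of |-2*s - 6|.
∫[3,4] (-2*s - 6) ds = -13; the area of that piece is 13.

13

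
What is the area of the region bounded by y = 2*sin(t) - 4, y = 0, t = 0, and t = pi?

On [0, pi], (2*sin(t) - 4) - (0) = 2*sin(t) - 4 is ≤ 0 throughout, so the area is a single integral of |2*sin(t) - 4|.
∫[0,pi] (2*sin(t) - 4) dt = 4 - 4*pi; the area of that piece is -4 + 4*pi.

-4 + 4*pi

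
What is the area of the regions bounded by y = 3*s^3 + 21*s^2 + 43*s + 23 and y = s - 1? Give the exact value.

Set the curves equal: 3*s^3 + 21*s^2 + 43*s + 23 = s - 1, so 3*s^3 + 21*s^2 + 42*s + 24 = 0, which factors as 3*(s + 1)*(s + 2)*(s + 4) = 0. The curves meet at s = -4, -2, -1.
On [-4, -2], y = 3*s^3 + 21*s^2 + 43*s + 23 is on top; that piece has area ∫[-4,-2] (3*s^3 + 21*s^2 + 42*s + 24) ds = 8.
On [-2, -1], y = s - 1 is on top; that piece has area ∫[-2,-1] (-(3*s^3 + 21*s^2 + 42*s + 24)) ds = 5/4.
Total enclosed area = 8 + 5/4 = 37/4.

37/4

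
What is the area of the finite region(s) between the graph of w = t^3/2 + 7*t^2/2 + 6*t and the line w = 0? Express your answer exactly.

The curve meets the t-axis where t^3/2 + 7*t^2/2 + 6*t = 0, i.e. t*(t + 3)*(t + 4)/2 = 0, at t = -4, -3, 0.
On [-4, -3] the curve lies above the axis; ∫[-4,-3] (t^3/2 + 7*t^2/2 + 6*t) dt = 7/24, giving area 7/24.
On [-3, 0] the curve lies below the axis; ∫[-3,0] (t^3/2 + 7*t^2/2 + 6*t) dt = -45/8, giving area 45/8.
Total area = 7/24 + 45/8 = 71/12.

71/12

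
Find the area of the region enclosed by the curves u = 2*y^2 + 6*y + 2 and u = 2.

Both boundary curves give u as a function of y, so integrate with respect to y. Setting them equal: 2*y^2 + 6*y = 0, i.e. 2*y*(y + 3) = 0, so they meet at y = -3, 0.
For y in [-3, 0], u = 2*y^2 + 6*y + 2 is on the left; area = ∫[-3,0] (-(2*y^2 + 6*y)) dy = 9.

9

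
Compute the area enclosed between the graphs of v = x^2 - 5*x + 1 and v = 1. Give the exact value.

Set the curves equal: x^2 - 5*x + 1 = 1, so x^2 - 5*x = 0, which factors as x*(x - 5) = 0. The curves meet at x = 0, 5.
On [0, 5], v = 1 is on top; that piece has area ∫[0,5] (-(x^2 - 5*x)) dx = 125/6.

125/6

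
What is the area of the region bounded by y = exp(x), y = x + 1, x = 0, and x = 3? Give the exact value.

-17/2 + exp(3)

On [0, 3], (exp(x)) - (x + 1) = -x + exp(x) - 1 is ≥ 0 throughout, so the area is a single integral of |-x + exp(x) - 1|.
∫[0,3] (-x + exp(x) - 1) dx = -17/2 + exp(3).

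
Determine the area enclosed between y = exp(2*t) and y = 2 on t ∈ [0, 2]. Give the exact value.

-11/2 + 2*log(2) + exp(4)/2

The difference (exp(2*t)) - (2) = exp(2*t) - 2 changes sign at t = log(2)/2 inside [0, 2], so split the integral there.
∫[0,log(2)/2] (exp(2*t) - 2) dt = 1/2 - log(2); the area of that piece is -1/2 + log(2).
∫[log(2)/2,2] (exp(2*t) - 2) dt = -5 + log(2) + exp(4)/2.
Total area = (-1/2 + log(2)) + (-5 + log(2) + exp(4)/2) = -11/2 + 2*log(2) + exp(4)/2.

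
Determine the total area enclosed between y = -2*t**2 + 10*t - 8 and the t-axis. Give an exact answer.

9

The curve meets the t-axis where -2*t**2 + 10*t - 8 = 0, i.e. -2*(t - 4)*(t - 1) = 0, at t = 1, 4.
On [1, 4] the curve lies above the axis; ∫[1,4] (-2*t**2 + 10*t - 8) dt = 9, giving area 9.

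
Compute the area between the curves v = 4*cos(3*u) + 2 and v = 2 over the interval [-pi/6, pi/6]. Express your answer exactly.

8/3

On [-pi/6, pi/6], (4*cos(3*u) + 2) - (2) = 4*cos(3*u) is ≥ 0 throughout, so the area is a single integral of |4*cos(3*u)|.
∫[-pi/6,pi/6] (4*cos(3*u)) du = 8/3.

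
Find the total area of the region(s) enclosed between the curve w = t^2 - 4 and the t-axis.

32/3

The curve meets the t-axis where t^2 - 4 = 0, i.e. (t - 2)*(t + 2) = 0, at t = -2, 2.
On [-2, 2] the curve lies below the axis; ∫[-2,2] (t^2 - 4) dt = -32/3, giving area 32/3.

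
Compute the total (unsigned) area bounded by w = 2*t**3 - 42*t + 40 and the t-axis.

The curve meets the t-axis where 2*t**3 - 42*t + 40 = 0, i.e. 2*(t - 4)*(t - 1)*(t + 5) = 0, at t = -5, 1, 4.
On [-5, 1] the curve lies above the axis; ∫[-5,1] (2*t**3 - 42*t + 40) dt = 432, giving area 432.
On [1, 4] the curve lies below the axis; ∫[1,4] (2*t**3 - 42*t + 40) dt = -135/2, giving area 135/2.
Total area = 432 + 135/2 = 999/2.

999/2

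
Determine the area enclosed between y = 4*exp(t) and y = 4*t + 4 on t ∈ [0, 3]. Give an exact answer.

-34 + 4*exp(3)

On [0, 3], (4*exp(t)) - (4*t + 4) = -4*t + 4*exp(t) - 4 is ≥ 0 throughout, so the area is a single integral of |-4*t + 4*exp(t) - 4|.
∫[0,3] (-4*t + 4*exp(t) - 4) dt = -34 + 4*exp(3).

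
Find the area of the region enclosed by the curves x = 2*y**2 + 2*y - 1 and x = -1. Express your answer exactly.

Both boundary curves give x as a function of y, so integrate with respect to y. Setting them equal: 2*y**2 + 2*y = 0, i.e. 2*y*(y + 1) = 0, so they meet at y = -1, 0.
For y in [-1, 0], x = 2*y**2 + 2*y - 1 is on the left; area = ∫[-1,0] (-(2*y**2 + 2*y)) dy = 1/3.

1/3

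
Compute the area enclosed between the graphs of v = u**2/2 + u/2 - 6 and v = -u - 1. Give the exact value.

Set the curves equal: u**2/2 + u/2 - 6 = -u - 1, so u**2/2 + 3*u/2 - 5 = 0, which factors as (u - 2)*(u + 5)/2 = 0. The curves meet at u = -5, 2.
On [-5, 2], v = -u - 1 is on top; that piece has area ∫[-5,2] (-(u**2/2 + 3*u/2 - 5)) du = 343/12.

343/12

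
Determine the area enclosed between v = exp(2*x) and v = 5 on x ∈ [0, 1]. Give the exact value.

The difference (exp(2*x)) - (5) = exp(2*x) - 5 changes sign at x = log(5)/2 inside [0, 1], so split the integral there.
∫[0,log(5)/2] (exp(2*x) - 5) dx = 2 - 5*log(5)/2; the area of that piece is -2 + 5*log(5)/2.
∫[log(5)/2,1] (exp(2*x) - 5) dx = -15/2 + exp(2)/2 + 5*log(5)/2.
Total area = (-2 + 5*log(5)/2) + (-15/2 + exp(2)/2 + 5*log(5)/2) = -19/2 + exp(2)/2 + 5*log(5).

-19/2 + exp(2)/2 + 5*log(5)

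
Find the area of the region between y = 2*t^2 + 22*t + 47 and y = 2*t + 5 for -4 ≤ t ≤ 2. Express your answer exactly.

560/3

The difference (2*t^2 + 22*t + 47) - (2*t + 5) = 2*t^2 + 20*t + 42 changes sign at t = -3 inside [-4, 2], so split the integral there.
∫[-4,-3] (2*t^2 + 20*t + 42) dt = -10/3; the area of that piece is 10/3.
∫[-3,2] (2*t^2 + 20*t + 42) dt = 550/3.
Total area = 10/3 + 550/3 = 560/3.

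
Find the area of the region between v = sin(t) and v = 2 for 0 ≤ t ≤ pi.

-2 + 2*pi

On [0, pi], (sin(t)) - (2) = sin(t) - 2 is ≤ 0 throughout, so the area is a single integral of |sin(t) - 2|.
∫[0,pi] (sin(t) - 2) dt = 2 - 2*pi; the area of that piece is -2 + 2*pi.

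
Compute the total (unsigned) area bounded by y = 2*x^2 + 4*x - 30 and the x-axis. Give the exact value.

The curve meets the x-axis where 2*x^2 + 4*x - 30 = 0, i.e. 2*(x - 3)*(x + 5) = 0, at x = -5, 3.
On [-5, 3] the curve lies below the axis; ∫[-5,3] (2*x^2 + 4*x - 30) dx = -512/3, giving area 512/3.

512/3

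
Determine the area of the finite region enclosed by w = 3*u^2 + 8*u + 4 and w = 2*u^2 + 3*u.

9/2

Set the curves equal: 3*u^2 + 8*u + 4 = 2*u^2 + 3*u, so u^2 + 5*u + 4 = 0, which factors as (u + 1)*(u + 4) = 0. The curves meet at u = -4, -1.
On [-4, -1], w = 2*u^2 + 3*u is on top; that piece has area ∫[-4,-1] (-(u^2 + 5*u + 4)) du = 9/2.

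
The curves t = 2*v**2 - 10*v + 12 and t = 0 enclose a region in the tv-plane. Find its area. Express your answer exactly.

Both boundary curves give t as a function of v, so integrate with respect to v. Setting them equal: 2*v**2 - 10*v + 12 = 0, i.e. 2*(v - 3)*(v - 2) = 0, so they meet at v = 2, 3.
For v in [2, 3], t = 2*v**2 - 10*v + 12 is on the left; area = ∫[2,3] (-(2*v**2 - 10*v + 12)) dv = 1/3.

1/3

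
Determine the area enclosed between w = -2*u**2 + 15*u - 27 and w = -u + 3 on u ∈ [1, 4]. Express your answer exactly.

The difference (-2*u**2 + 15*u - 27) - (-u + 3) = -2*u**2 + 16*u - 30 changes sign at u = 3 inside [1, 4], so split the integral there.
∫[1,3] (-2*u**2 + 16*u - 30) du = -40/3; the area of that piece is 40/3.
∫[3,4] (-2*u**2 + 16*u - 30) du = 4/3.
Total area = 40/3 + 4/3 = 44/3.

44/3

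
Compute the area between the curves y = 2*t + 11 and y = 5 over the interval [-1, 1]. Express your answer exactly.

On [-1, 1], (2*t + 11) - (5) = 2*t + 6 is ≥ 0 throughout, so the area is a single integral of |2*t + 6|.
∫[-1,1] (2*t + 6) dt = 12.

12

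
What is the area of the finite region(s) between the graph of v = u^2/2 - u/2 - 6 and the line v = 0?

The curve meets the u-axis where u^2/2 - u/2 - 6 = 0, i.e. (u - 4)*(u + 3)/2 = 0, at u = -3, 4.
On [-3, 4] the curve lies below the axis; ∫[-3,4] (u^2/2 - u/2 - 6) du = -343/12, giving area 343/12.

343/12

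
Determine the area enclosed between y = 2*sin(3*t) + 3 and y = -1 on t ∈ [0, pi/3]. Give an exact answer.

On [0, pi/3], (2*sin(3*t) + 3) - (-1) = 2*sin(3*t) + 4 is ≥ 0 throughout, so the area is a single integral of |2*sin(3*t) + 4|.
∫[0,pi/3] (2*sin(3*t) + 4) dt = 4/3 + 4*pi/3.

4/3 + 4*pi/3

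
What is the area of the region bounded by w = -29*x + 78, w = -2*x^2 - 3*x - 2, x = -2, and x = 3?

1075/3

On [-2, 3], (-29*x + 78) - (-2*x^2 - 3*x - 2) = 2*x^2 - 26*x + 80 is ≥ 0 throughout, so the area is a single integral of |2*x^2 - 26*x + 80|.
∫[-2,3] (2*x^2 - 26*x + 80) dx = 1075/3.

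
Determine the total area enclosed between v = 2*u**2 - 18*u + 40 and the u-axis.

The curve meets the u-axis where 2*u**2 - 18*u + 40 = 0, i.e. 2*(u - 5)*(u - 4) = 0, at u = 4, 5.
On [4, 5] the curve lies below the axis; ∫[4,5] (2*u**2 - 18*u + 40) du = -1/3, giving area 1/3.

1/3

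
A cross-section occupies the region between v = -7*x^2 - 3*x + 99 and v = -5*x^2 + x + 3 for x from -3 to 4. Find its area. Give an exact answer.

1792/3

On [-3, 4], (-7*x^2 - 3*x + 99) - (-5*x^2 + x + 3) = -2*x^2 - 4*x + 96 is ≥ 0 throughout, so the area is a single integral of |-2*x^2 - 4*x + 96|.
∫[-3,4] (-2*x^2 - 4*x + 96) dx = 1792/3.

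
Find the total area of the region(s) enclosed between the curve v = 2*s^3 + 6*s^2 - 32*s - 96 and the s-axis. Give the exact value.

517

The curve meets the s-axis where 2*s^3 + 6*s^2 - 32*s - 96 = 0, i.e. 2*(s - 4)*(s + 3)*(s + 4) = 0, at s = -4, -3, 4.
On [-4, -3] the curve lies above the axis; ∫[-4,-3] (2*s^3 + 6*s^2 - 32*s - 96) ds = 5/2, giving area 5/2.
On [-3, 4] the curve lies below the axis; ∫[-3,4] (2*s^3 + 6*s^2 - 32*s - 96) ds = -1029/2, giving area 1029/2.
Total area = 5/2 + 1029/2 = 517.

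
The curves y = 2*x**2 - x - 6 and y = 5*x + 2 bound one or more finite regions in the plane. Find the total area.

125/3

Set the curves equal: 2*x**2 - x - 6 = 5*x + 2, so 2*x**2 - 6*x - 8 = 0, which factors as 2*(x - 4)*(x + 1) = 0. The curves meet at x = -1, 4.
On [-1, 4], y = 5*x + 2 is on top; that piece has area ∫[-1,4] (-(2*x**2 - 6*x - 8)) dx = 125/3.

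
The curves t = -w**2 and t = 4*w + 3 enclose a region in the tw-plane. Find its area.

Both boundary curves give t as a function of w, so integrate with respect to w. Setting them equal: -w**2 - 4*w - 3 = 0, i.e. -(w + 1)*(w + 3) = 0, so they meet at w = -3, -1.
For w in [-3, -1], t = -w**2 is on the right; area = ∫[-3,-1] (-w**2 - 4*w - 3) dw = 4/3.

4/3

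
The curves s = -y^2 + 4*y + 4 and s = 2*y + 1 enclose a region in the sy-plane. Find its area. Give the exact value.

32/3

Both boundary curves give s as a function of y, so integrate with respect to y. Setting them equal: -y^2 + 2*y + 3 = 0, i.e. -(y - 3)*(y + 1) = 0, so they meet at y = -1, 3.
For y in [-1, 3], s = -y^2 + 4*y + 4 is on the right; area = ∫[-1,3] (-y^2 + 2*y + 3) dy = 32/3.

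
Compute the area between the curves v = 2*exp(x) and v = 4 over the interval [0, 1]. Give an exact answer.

The difference (2*exp(x)) - (4) = 2*exp(x) - 4 changes sign at x = log(2) inside [0, 1], so split the integral there.
∫[0,log(2)] (2*exp(x) - 4) dx = 2 - log(16); the area of that piece is -2 + log(16).
∫[log(2),1] (2*exp(x) - 4) dx = -8 + 4*log(2) + 2*exp(1).
Total area = (-2 + log(16)) + (-8 + 4*log(2) + 2*exp(1)) = -10 + 2*exp(1) + 8*log(2).

-10 + 2*exp(1) + 8*log(2)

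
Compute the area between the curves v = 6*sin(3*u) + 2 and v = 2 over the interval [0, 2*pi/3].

The difference (6*sin(3*u) + 2) - (2) = 6*sin(3*u) changes sign at u = pi/3 inside [0, 2*pi/3], so split the integral there.
∫[0,pi/3] (6*sin(3*u)) du = 4.
∫[pi/3,2*pi/3] (6*sin(3*u)) du = -4; the area of that piece is 4.
Total area = 4 + 4 = 8.

8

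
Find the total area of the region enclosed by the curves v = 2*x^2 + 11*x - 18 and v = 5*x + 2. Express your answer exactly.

Set the curves equal: 2*x^2 + 11*x - 18 = 5*x + 2, so 2*x^2 + 6*x - 20 = 0, which factors as 2*(x - 2)*(x + 5) = 0. The curves meet at x = -5, 2.
On [-5, 2], v = 5*x + 2 is on top; that piece has area ∫[-5,2] (-(2*x^2 + 6*x - 20)) dx = 343/3.

343/3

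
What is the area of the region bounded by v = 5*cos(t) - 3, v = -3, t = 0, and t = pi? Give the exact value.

10

The difference (5*cos(t) - 3) - (-3) = 5*cos(t) changes sign at t = pi/2 inside [0, pi], so split the integral there.
∫[0,pi/2] (5*cos(t)) dt = 5.
∫[pi/2,pi] (5*cos(t)) dt = -5; the area of that piece is 5.
Total area = 5 + 5 = 10.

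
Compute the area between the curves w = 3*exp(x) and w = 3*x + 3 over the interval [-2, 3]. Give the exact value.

On [-2, 3], (3*exp(x)) - (3*x + 3) = -3*x + 3*exp(x) - 3 is ≥ 0 throughout, so the area is a single integral of |-3*x + 3*exp(x) - 3|.
∫[-2,3] (-3*x + 3*exp(x) - 3) dx = -45/2 - 3*exp(-2) + 3*exp(3).

-45/2 - 3*exp(-2) + 3*exp(3)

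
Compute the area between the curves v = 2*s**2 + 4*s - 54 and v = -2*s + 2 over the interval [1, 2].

127/3

On [1, 2], (2*s**2 + 4*s - 54) - (-2*s + 2) = 2*s**2 + 6*s - 56 is ≤ 0 throughout, so the area is a single integral of |2*s**2 + 6*s - 56|.
∫[1,2] (2*s**2 + 6*s - 56) ds = -127/3; the area of that piece is 127/3.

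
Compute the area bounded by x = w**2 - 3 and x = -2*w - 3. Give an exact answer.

Both boundary curves give x as a function of w, so integrate with respect to w. Setting them equal: w**2 + 2*w = 0, i.e. w*(w + 2) = 0, so they meet at w = -2, 0.
For w in [-2, 0], x = w**2 - 3 is on the left; area = ∫[-2,0] (-(w**2 + 2*w)) dw = 4/3.

4/3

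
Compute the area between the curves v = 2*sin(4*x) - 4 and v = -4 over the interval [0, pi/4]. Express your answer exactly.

1

On [0, pi/4], (2*sin(4*x) - 4) - (-4) = 2*sin(4*x) is ≥ 0 throughout, so the area is a single integral of |2*sin(4*x)|.
∫[0,pi/4] (2*sin(4*x)) dx = 1.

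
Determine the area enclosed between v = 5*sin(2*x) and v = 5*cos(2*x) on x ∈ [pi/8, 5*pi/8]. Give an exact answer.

5*sqrt(2)

On [pi/8, 5*pi/8], (5*sin(2*x)) - (5*cos(2*x)) = 5*sin(2*x) - 5*cos(2*x) is ≥ 0 throughout, so the area is a single integral of |5*sin(2*x) - 5*cos(2*x)|.
∫[pi/8,5*pi/8] (5*sin(2*x) - 5*cos(2*x)) dx = 5*sqrt(2).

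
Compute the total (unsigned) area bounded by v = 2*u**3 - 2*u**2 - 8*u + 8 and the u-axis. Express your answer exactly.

71/3

The curve meets the u-axis where 2*u**3 - 2*u**2 - 8*u + 8 = 0, i.e. 2*(u - 2)*(u - 1)*(u + 2) = 0, at u = -2, 1, 2.
On [-2, 1] the curve lies above the axis; ∫[-2,1] (2*u**3 - 2*u**2 - 8*u + 8) du = 45/2, giving area 45/2.
On [1, 2] the curve lies below the axis; ∫[1,2] (2*u**3 - 2*u**2 - 8*u + 8) du = -7/6, giving area 7/6.
Total area = 45/2 + 7/6 = 71/3.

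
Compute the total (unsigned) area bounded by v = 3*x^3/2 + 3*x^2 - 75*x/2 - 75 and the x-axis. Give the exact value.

The curve meets the x-axis where 3*x^3/2 + 3*x^2 - 75*x/2 - 75 = 0, i.e. 3*(x - 5)*(x + 2)*(x + 5)/2 = 0, at x = -5, -2, 5.
On [-5, -2] the curve lies above the axis; ∫[-5,-2] (3*x^3/2 + 3*x^2 - 75*x/2 - 75) dx = 459/8, giving area 459/8.
On [-2, 5] the curve lies below the axis; ∫[-2,5] (3*x^3/2 + 3*x^2 - 75*x/2 - 75) dx = -4459/8, giving area 4459/8.
Total area = 459/8 + 4459/8 = 2459/4.

2459/4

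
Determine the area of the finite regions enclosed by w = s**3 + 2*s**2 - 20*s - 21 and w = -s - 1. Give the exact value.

Set the curves equal: s**3 + 2*s**2 - 20*s - 21 = -s - 1, so s**3 + 2*s**2 - 19*s - 20 = 0, which factors as (s - 4)*(s + 1)*(s + 5) = 0. The curves meet at s = -5, -1, 4.
On [-5, -1], w = s**3 + 2*s**2 - 20*s - 21 is on top; that piece has area ∫[-5,-1] (s**3 + 2*s**2 - 19*s - 20) ds = 224/3.
On [-1, 4], w = -s - 1 is on top; that piece has area ∫[-1,4] (-(s**3 + 2*s**2 - 19*s - 20)) ds = 1625/12.
Total enclosed area = 224/3 + 1625/12 = 2521/12.

2521/12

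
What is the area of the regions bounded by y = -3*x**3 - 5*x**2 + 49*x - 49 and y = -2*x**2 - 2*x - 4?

Set the curves equal: -3*x**3 - 5*x**2 + 49*x - 49 = -2*x**2 - 2*x - 4, so -3*x**3 - 3*x**2 + 51*x - 45 = 0, which factors as -3*(x - 3)*(x - 1)*(x + 5) = 0. The curves meet at x = -5, 1, 3.
On [-5, 1], y = -2*x**2 - 2*x - 4 is on top; that piece has area ∫[-5,1] (-(-3*x**3 - 3*x**2 + 51*x - 45)) dx = 540.
On [1, 3], y = -3*x**3 - 5*x**2 + 49*x - 49 is on top; that piece has area ∫[1,3] (-3*x**3 - 3*x**2 + 51*x - 45) dx = 28.
Total enclosed area = 540 + 28 = 568.

568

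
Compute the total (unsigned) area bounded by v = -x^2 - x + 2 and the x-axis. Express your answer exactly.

9/2

The curve meets the x-axis where -x^2 - x + 2 = 0, i.e. -(x - 1)*(x + 2) = 0, at x = -2, 1.
On [-2, 1] the curve lies above the axis; ∫[-2,1] (-x^2 - x + 2) dx = 9/2, giving area 9/2.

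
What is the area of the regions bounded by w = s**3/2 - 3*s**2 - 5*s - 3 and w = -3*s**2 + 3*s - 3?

64

Set the curves equal: s**3/2 - 3*s**2 - 5*s - 3 = -3*s**2 + 3*s - 3, so s**3/2 - 8*s = 0, which factors as s*(s - 4)*(s + 4)/2 = 0. The curves meet at s = -4, 0, 4.
On [-4, 0], w = s**3/2 - 3*s**2 - 5*s - 3 is on top; that piece has area ∫[-4,0] (s**3/2 - 8*s) ds = 32.
On [0, 4], w = -3*s**2 + 3*s - 3 is on top; that piece has area ∫[0,4] (-(s**3/2 - 8*s)) ds = 32.
Total enclosed area = 32 + 32 = 64.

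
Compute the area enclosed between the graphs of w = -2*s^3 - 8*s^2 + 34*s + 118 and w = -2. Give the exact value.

Set the curves equal: -2*s^3 - 8*s^2 + 34*s + 118 = -2, so -2*s^3 - 8*s^2 + 34*s + 120 = 0, which factors as -2*(s - 4)*(s + 3)*(s + 5) = 0. The curves meet at s = -5, -3, 4.
On [-5, -3], w = -2 is on top; that piece has area ∫[-5,-3] (-(-2*s^3 - 8*s^2 + 34*s + 120)) ds = 64/3.
On [-3, 4], w = -2*s^3 - 8*s^2 + 34*s + 118 is on top; that piece has area ∫[-3,4] (-2*s^3 - 8*s^2 + 34*s + 120) ds = 3773/6.
Total enclosed area = 64/3 + 3773/6 = 3901/6.

3901/6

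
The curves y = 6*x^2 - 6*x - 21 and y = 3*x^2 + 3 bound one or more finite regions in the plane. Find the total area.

Set the curves equal: 6*x^2 - 6*x - 21 = 3*x^2 + 3, so 3*x^2 - 6*x - 24 = 0, which factors as 3*(x - 4)*(x + 2) = 0. The curves meet at x = -2, 4.
On [-2, 4], y = 3*x^2 + 3 is on top; that piece has area ∫[-2,4] (-(3*x^2 - 6*x - 24)) dx = 108.

108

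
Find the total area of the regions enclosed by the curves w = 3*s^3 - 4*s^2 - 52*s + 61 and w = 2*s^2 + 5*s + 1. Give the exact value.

2521/4

Set the curves equal: 3*s^3 - 4*s^2 - 52*s + 61 = 2*s^2 + 5*s + 1, so 3*s^3 - 6*s^2 - 57*s + 60 = 0, which factors as 3*(s - 5)*(s - 1)*(s + 4) = 0. The curves meet at s = -4, 1, 5.
On [-4, 1], w = 3*s^3 - 4*s^2 - 52*s + 61 is on top; that piece has area ∫[-4,1] (3*s^3 - 6*s^2 - 57*s + 60) ds = 1625/4.
On [1, 5], w = 2*s^2 + 5*s + 1 is on top; that piece has area ∫[1,5] (-(3*s^3 - 6*s^2 - 57*s + 60)) ds = 224.
Total enclosed area = 1625/4 + 224 = 2521/4.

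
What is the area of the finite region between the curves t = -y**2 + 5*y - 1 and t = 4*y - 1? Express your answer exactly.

Both boundary curves give t as a function of y, so integrate with respect to y. Setting them equal: -y**2 + y = 0, i.e. -y*(y - 1) = 0, so they meet at y = 0, 1.
For y in [0, 1], t = -y**2 + 5*y - 1 is on the right; area = ∫[0,1] (-y**2 + y) dy = 1/6.

1/6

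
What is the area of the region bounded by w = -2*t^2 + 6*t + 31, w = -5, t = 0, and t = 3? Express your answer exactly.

117

On [0, 3], (-2*t^2 + 6*t + 31) - (-5) = -2*t^2 + 6*t + 36 is ≥ 0 throughout, so the area is a single integral of |-2*t^2 + 6*t + 36|.
∫[0,3] (-2*t^2 + 6*t + 36) dt = 117.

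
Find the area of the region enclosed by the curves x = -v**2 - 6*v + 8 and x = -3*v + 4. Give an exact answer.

125/6

Both boundary curves give x as a function of v, so integrate with respect to v. Setting them equal: -v**2 - 3*v + 4 = 0, i.e. -(v - 1)*(v + 4) = 0, so they meet at v = -4, 1.
For v in [-4, 1], x = -v**2 - 6*v + 8 is on the right; area = ∫[-4,1] (-v**2 - 3*v + 4) dv = 125/6.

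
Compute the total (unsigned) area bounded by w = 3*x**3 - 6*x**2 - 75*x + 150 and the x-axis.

2459/2

The curve meets the x-axis where 3*x**3 - 6*x**2 - 75*x + 150 = 0, i.e. 3*(x - 5)*(x - 2)*(x + 5) = 0, at x = -5, 2, 5.
On [-5, 2] the curve lies above the axis; ∫[-5,2] (3*x**3 - 6*x**2 - 75*x + 150) dx = 4459/4, giving area 4459/4.
On [2, 5] the curve lies below the axis; ∫[2,5] (3*x**3 - 6*x**2 - 75*x + 150) dx = -459/4, giving area 459/4.
Total area = 4459/4 + 459/4 = 2459/2.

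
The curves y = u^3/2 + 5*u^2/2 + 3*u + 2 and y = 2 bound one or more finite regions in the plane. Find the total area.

Set the curves equal: u^3/2 + 5*u^2/2 + 3*u + 2 = 2, so u^3/2 + 5*u^2/2 + 3*u = 0, which factors as u*(u + 2)*(u + 3)/2 = 0. The curves meet at u = -3, -2, 0.
On [-3, -2], y = u^3/2 + 5*u^2/2 + 3*u + 2 is on top; that piece has area ∫[-3,-2] (u^3/2 + 5*u^2/2 + 3*u) du = 5/24.
On [-2, 0], y = 2 is on top; that piece has area ∫[-2,0] (-(u^3/2 + 5*u^2/2 + 3*u)) du = 4/3.
Total enclosed area = 5/24 + 4/3 = 37/24.

37/24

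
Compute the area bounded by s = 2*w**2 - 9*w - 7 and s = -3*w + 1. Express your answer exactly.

Both boundary curves give s as a function of w, so integrate with respect to w. Setting them equal: 2*w**2 - 6*w - 8 = 0, i.e. 2*(w - 4)*(w + 1) = 0, so they meet at w = -1, 4.
For w in [-1, 4], s = 2*w**2 - 9*w - 7 is on the left; area = ∫[-1,4] (-(2*w**2 - 6*w - 8)) dw = 125/3.

125/3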